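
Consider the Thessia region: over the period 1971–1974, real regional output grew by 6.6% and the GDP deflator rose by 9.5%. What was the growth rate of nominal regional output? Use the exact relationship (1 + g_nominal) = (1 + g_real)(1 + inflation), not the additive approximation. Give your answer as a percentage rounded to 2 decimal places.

16.73%

(1 + g_nom) = (1 + g_real)(1 + π) = 1.0660 × 1.0950 = 1.16727.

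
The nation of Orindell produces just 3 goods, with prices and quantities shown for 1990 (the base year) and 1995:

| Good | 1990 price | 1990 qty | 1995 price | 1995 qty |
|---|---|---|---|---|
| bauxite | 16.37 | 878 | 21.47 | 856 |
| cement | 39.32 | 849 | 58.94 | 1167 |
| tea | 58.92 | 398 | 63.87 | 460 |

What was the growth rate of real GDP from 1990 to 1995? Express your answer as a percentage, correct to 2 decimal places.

Real GDP 1990 = Nominal GDP 1990 = 16.37·878 + 39.32·849 + 58.92·398 = 71205.70.
Real GDP 1995 (at 1990 prices) = 16.37·856 + 39.32·1167 + 58.92·460 = 87002.36.
Real growth = 87002.36/71205.70 − 1 = 0.2218.

22.18%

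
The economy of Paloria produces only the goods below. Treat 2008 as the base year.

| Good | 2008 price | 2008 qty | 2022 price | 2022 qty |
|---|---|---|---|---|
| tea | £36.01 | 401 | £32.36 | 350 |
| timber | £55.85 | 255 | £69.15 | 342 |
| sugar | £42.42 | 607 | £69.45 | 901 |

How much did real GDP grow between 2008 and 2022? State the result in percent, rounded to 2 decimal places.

28.47%

Real GDP 2008 = Nominal GDP 2008 = 36.01·401 + 55.85·255 + 42.42·607 = 54430.70.
Real GDP 2022 (at 2008 prices) = 36.01·350 + 55.85·342 + 42.42·901 = 69924.62.
Real growth = 69924.62/54430.70 − 1 = 0.2847.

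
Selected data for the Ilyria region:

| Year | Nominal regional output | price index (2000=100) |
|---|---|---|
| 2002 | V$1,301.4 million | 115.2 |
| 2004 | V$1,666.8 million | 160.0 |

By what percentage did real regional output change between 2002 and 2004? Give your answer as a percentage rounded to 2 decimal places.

Deflate each year: 2002 → 1301.4/1.152 = 1129.69; 2004 → 1666.8/1.600 = 1041.75.
So real regional output changed by 1041.75/1129.69 − 1 = -0.0778, i.e. -7.78%.

-7.78%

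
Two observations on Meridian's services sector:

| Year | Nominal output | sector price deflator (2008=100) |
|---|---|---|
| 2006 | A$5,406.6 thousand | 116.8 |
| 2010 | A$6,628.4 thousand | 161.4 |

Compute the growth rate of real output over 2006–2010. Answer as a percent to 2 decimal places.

Deflate each year: 2006 → 5406.6/1.168 = 4628.94; 2010 → 6628.4/1.614 = 4106.82.
So real output changed by 4106.82/4628.94 − 1 = -0.1128, i.e. -11.28%.

-11.28%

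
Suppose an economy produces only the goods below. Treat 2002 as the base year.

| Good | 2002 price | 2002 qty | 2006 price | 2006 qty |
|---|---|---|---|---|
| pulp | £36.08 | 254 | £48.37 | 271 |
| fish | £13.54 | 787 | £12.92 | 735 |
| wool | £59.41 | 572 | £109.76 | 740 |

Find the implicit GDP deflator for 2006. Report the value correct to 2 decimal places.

Nominal GDP 2006 = 48.37·271 + 12.92·735 + 109.76·740 = 103826.87.
Real GDP 2006 (at 2002 prices) = 36.08·271 + 13.54·735 + 59.41·740 = 63692.98.
Deflator = Nominal/Real × 100 = 103826.87/63692.98 × 100 = 163.011.

163.01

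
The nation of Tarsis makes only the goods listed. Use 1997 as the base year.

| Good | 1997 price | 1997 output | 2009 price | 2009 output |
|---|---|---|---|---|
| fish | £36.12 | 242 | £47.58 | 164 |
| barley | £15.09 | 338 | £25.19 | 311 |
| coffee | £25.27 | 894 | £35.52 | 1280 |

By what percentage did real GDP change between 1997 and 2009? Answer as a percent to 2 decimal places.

Real GDP 1997 = Nominal GDP 1997 = 36.12·242 + 15.09·338 + 25.27·894 = 36432.84.
Real GDP 2009 (at 1997 prices) = 36.12·164 + 15.09·311 + 25.27·1280 = 42962.27.
Real growth = 42962.27/36432.84 − 1 = 0.1792.

17.92%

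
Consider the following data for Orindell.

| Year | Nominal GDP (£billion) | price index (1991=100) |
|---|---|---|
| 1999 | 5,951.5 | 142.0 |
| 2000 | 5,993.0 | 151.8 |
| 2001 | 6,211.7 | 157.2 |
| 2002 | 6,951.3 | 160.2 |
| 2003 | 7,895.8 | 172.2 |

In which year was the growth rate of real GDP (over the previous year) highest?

2002

2000: real = 5993.0/1.518 = 3947.96; growth vs 1999 (4191.20) = -5.80%.
2001: real = 6211.7/1.572 = 3951.46; growth vs 2000 (3947.96) = 0.09%.
2002: real = 6951.3/1.602 = 4339.14; growth vs 2001 (3951.46) = 9.81%.
2003: real = 7895.8/1.722 = 4585.25; growth vs 2002 (4339.14) = 5.67%.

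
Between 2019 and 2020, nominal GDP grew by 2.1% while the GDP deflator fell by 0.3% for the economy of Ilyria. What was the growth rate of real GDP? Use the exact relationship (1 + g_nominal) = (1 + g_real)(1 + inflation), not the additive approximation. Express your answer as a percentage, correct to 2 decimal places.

(1 + g_nom) = (1 + g_real)(1 + π), so g_real = 1.0210 / 0.9970 − 1 = 0.02407.

2.41%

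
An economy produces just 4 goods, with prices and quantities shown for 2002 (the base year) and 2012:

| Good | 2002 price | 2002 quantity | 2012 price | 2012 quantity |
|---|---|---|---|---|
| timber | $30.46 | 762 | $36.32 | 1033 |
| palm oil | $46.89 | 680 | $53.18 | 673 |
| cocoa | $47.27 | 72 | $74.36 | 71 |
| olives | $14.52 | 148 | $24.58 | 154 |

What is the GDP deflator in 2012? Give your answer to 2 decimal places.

120.05

Nominal GDP 2012 = 36.32·1033 + 53.18·673 + 74.36·71 + 24.58·154 = 82373.58.
Real GDP 2012 (at 2002 prices) = 30.46·1033 + 46.89·673 + 47.27·71 + 14.52·154 = 68614.40.
Deflator = Nominal/Real × 100 = 82373.58/68614.40 × 100 = 120.053.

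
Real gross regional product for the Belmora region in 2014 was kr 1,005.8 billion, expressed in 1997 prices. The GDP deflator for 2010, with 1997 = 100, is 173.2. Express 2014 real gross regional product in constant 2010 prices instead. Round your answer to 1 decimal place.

Real gross regional product in 2010 prices = Real gross regional product in 1997 prices × (P_2010/P_1997) = 1005.8 × 1.732 = 1742.05.

kr 1,742.0 billion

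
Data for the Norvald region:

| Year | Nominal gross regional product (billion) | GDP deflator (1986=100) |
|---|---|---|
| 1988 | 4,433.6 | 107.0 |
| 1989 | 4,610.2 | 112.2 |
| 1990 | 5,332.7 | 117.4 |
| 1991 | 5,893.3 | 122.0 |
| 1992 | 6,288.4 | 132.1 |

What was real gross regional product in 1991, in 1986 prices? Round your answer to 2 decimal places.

4,830.57 billion

Real gross regional product 1991 = 5893.3 / 1.220 = 4830.57.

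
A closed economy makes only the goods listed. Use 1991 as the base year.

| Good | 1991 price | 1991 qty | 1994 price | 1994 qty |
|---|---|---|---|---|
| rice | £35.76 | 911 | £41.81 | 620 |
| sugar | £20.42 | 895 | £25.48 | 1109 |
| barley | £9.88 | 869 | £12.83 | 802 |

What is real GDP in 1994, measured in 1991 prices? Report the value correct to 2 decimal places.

Real GDP 1994 = Σ (p_1991 × q_1994) = 35.76·620 + 20.42·1109 + 9.88·802 = 52740.74.

£52740.74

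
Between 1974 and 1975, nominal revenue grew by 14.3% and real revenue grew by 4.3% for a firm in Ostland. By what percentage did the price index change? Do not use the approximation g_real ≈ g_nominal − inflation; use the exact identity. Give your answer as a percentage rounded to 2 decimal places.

(1 + g_nom) = (1 + g_real)(1 + π), so π = 1.1430 / 1.0430 − 1 = 0.09588.

9.59%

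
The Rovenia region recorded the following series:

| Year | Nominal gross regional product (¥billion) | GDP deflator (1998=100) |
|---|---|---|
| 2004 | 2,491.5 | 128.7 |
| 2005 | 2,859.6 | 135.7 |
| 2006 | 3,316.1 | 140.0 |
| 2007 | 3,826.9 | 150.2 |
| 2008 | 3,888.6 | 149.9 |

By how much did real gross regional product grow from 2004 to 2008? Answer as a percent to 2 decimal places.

34.00%

Real gross regional product 2004 = 2491.5/1.287 = 1935.90.
Real gross regional product 2008 = 3888.6/1.499 = 2594.13.
Change = 2594.13/1935.90 − 1 = 0.3400.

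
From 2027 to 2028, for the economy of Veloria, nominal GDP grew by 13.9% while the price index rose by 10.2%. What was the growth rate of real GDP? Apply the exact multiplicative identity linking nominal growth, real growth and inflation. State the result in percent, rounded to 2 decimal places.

3.36%

(1 + g_nom) = (1 + g_real)(1 + π), so g_real = 1.1390 / 1.1020 − 1 = 0.03358.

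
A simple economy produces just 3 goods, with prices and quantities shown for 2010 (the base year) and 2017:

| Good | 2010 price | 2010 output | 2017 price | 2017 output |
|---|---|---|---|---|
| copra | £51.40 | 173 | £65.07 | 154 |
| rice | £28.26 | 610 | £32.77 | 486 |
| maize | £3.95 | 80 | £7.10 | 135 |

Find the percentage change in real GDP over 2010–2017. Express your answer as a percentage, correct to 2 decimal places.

Real GDP 2010 = Nominal GDP 2010 = 51.40·173 + 28.26·610 + 3.95·80 = 26446.80.
Real GDP 2017 (at 2010 prices) = 51.40·154 + 28.26·486 + 3.95·135 = 22183.21.
Real growth = 22183.21/26446.80 − 1 = -0.1612.

-16.12%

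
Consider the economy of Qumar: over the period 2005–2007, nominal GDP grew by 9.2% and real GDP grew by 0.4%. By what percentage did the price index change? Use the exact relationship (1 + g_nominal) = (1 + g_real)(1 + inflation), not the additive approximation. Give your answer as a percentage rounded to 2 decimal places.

8.76%

(1 + g_nom) = (1 + g_real)(1 + π), so π = 1.0920 / 1.0040 − 1 = 0.08765.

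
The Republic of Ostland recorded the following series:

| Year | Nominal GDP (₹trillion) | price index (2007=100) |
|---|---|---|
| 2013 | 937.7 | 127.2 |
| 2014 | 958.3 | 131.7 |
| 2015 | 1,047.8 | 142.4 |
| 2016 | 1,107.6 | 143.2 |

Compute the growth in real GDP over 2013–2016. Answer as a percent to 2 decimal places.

Real GDP 2013 = 937.7/1.272 = 737.19.
Real GDP 2016 = 1107.6/1.432 = 773.46.
Change = 773.46/737.19 − 1 = 0.0492.

4.92%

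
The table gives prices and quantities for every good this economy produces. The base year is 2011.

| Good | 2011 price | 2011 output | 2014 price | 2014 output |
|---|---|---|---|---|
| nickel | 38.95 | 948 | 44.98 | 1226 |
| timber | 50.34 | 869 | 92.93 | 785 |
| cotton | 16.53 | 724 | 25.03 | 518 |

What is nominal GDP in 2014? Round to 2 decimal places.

141061.07

Nominal GDP 2014 = Σ (p_2014 × q_2014) = 44.98·1226 + 92.93·785 + 25.03·518 = 141061.07.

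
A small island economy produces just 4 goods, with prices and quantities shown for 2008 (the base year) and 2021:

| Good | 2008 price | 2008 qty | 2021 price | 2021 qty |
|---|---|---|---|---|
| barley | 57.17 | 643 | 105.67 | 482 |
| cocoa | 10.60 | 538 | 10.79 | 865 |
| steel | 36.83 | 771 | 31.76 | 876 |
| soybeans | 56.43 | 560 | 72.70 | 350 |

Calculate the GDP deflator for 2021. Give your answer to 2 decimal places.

Nominal GDP 2021 = 105.67·482 + 10.79·865 + 31.76·876 + 72.70·350 = 113533.05.
Real GDP 2021 (at 2008 prices) = 57.17·482 + 10.60·865 + 36.83·876 + 56.43·350 = 88738.52.
Deflator = Nominal/Real × 100 = 113533.05/88738.52 × 100 = 127.941.

127.94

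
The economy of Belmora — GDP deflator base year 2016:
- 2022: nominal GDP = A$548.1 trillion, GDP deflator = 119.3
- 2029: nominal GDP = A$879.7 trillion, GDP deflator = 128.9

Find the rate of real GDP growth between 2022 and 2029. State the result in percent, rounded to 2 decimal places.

48.55%

Real GDP 2022 = 548.1 / 1.193 = 459.43.
Real GDP 2029 = 879.7 / 1.289 = 682.47.
Real growth = 682.47 / 459.43 − 1 = 0.4855.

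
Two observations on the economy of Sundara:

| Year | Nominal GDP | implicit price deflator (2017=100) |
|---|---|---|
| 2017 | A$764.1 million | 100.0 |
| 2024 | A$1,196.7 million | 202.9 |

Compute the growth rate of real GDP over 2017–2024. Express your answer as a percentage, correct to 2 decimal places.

-22.81%

Deflate each year: 2017 → 764.1/1.000 = 764.10; 2024 → 1196.7/2.029 = 589.80.
So real GDP changed by 589.80/764.10 − 1 = -0.2281, i.e. -22.81%.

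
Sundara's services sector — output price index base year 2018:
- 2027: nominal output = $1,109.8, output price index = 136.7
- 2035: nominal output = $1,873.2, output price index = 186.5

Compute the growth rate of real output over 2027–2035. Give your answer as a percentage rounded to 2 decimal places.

23.72%

Real output 2027 = 1109.8 / 1.367 = 811.85.
Real output 2035 = 1873.2 / 1.865 = 1004.40.
Real growth = 1004.40 / 811.85 − 1 = 0.2372.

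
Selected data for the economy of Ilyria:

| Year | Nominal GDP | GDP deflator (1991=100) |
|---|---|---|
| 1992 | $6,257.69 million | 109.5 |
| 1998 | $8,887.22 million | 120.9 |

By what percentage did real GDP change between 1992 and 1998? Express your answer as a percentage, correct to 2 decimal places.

28.63%

Deflate each year: 1992 → 6257.69/1.095 = 5714.79; 1998 → 8887.22/1.209 = 7350.89.
So real GDP changed by 7350.89/5714.79 − 1 = 0.2863, i.e. 28.63%.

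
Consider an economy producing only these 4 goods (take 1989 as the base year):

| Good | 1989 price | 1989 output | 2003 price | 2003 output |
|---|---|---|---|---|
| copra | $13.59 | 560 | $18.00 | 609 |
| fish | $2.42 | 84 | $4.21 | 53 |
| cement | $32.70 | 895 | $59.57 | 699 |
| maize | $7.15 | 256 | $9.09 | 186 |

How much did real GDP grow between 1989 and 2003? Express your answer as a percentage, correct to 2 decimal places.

-16.24%

Real GDP 1989 = Nominal GDP 1989 = 13.59·560 + 2.42·84 + 32.70·895 + 7.15·256 = 38910.58.
Real GDP 2003 (at 1989 prices) = 13.59·609 + 2.42·53 + 32.70·699 + 7.15·186 = 32591.77.
Real growth = 32591.77/38910.58 − 1 = -0.1624.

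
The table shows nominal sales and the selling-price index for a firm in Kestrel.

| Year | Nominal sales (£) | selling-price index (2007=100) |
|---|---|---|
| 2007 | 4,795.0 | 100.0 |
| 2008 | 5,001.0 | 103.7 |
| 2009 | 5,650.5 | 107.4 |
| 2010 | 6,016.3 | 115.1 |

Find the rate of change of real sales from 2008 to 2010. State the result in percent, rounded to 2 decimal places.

8.39%

Real sales 2008 = 5001.0/1.037 = 4822.57.
Real sales 2010 = 6016.3/1.151 = 5227.02.
Change = 5227.02/4822.57 − 1 = 0.0839.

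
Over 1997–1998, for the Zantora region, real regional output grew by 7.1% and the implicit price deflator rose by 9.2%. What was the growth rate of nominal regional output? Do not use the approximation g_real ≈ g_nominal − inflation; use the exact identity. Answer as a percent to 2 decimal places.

16.95%

(1 + g_nom) = (1 + g_real)(1 + π) = 1.0710 × 1.0920 = 1.16953.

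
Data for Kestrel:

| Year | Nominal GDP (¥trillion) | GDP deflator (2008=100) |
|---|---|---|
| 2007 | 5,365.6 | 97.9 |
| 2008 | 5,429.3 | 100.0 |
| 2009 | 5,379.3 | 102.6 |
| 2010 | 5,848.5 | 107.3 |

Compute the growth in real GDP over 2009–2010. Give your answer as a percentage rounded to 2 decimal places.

3.96%

Real GDP 2009 = 5379.3/1.026 = 5242.98.
Real GDP 2010 = 5848.5/1.073 = 5450.61.
Change = 5450.61/5242.98 − 1 = 0.0396.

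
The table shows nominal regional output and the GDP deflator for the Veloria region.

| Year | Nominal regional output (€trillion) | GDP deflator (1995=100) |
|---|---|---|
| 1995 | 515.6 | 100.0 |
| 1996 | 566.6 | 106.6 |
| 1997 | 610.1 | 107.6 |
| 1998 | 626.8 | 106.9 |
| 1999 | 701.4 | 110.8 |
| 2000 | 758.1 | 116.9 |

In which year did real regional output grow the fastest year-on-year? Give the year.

1999

1996: real = 566.6/1.066 = 531.52; growth vs 1995 (515.60) = 3.09%.
1997: real = 610.1/1.076 = 567.01; growth vs 1996 (531.52) = 6.68%.
1998: real = 626.8/1.069 = 586.34; growth vs 1997 (567.01) = 3.41%.
1999: real = 701.4/1.108 = 633.03; growth vs 1998 (586.34) = 7.96%.
2000: real = 758.1/1.169 = 648.50; growth vs 1999 (633.03) = 2.44%.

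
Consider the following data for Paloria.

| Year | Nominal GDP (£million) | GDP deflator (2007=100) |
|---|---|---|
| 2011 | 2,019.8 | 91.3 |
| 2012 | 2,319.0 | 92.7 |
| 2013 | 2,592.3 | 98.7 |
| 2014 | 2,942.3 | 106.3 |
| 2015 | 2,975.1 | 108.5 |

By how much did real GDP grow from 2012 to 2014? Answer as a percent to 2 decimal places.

10.65%

Real GDP 2012 = 2319.0/0.927 = 2501.62.
Real GDP 2014 = 2942.3/1.063 = 2767.92.
Change = 2767.92/2501.62 − 1 = 0.1065.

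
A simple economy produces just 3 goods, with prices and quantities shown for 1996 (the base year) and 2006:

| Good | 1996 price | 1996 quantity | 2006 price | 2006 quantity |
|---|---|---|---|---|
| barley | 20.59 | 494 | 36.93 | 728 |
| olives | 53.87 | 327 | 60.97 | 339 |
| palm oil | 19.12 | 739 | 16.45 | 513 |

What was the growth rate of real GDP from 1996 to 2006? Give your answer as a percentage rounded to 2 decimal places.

Real GDP 1996 = Nominal GDP 1996 = 20.59·494 + 53.87·327 + 19.12·739 = 41916.63.
Real GDP 2006 (at 1996 prices) = 20.59·728 + 53.87·339 + 19.12·513 = 43060.01.
Real growth = 43060.01/41916.63 − 1 = 0.0273.

2.73%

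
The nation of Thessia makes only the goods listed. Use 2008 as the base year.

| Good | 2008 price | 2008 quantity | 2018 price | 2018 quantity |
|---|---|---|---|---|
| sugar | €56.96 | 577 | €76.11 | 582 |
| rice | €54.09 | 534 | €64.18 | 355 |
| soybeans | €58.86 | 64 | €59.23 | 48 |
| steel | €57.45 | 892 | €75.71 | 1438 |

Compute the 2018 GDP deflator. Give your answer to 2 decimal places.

129.76

Nominal GDP 2018 = 76.11·582 + 64.18·355 + 59.23·48 + 75.71·1438 = 178793.94.
Real GDP 2018 (at 2008 prices) = 56.96·582 + 54.09·355 + 58.86·48 + 57.45·1438 = 137791.05.
Deflator = Nominal/Real × 100 = 178793.94/137791.05 × 100 = 129.757.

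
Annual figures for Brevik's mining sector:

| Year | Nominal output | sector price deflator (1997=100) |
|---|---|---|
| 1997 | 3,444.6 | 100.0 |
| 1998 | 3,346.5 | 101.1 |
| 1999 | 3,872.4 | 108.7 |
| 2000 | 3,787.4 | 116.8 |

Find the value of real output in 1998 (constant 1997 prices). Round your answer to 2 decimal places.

3,310.09

Real output 1998 = 3346.5 / 1.011 = 3310.09.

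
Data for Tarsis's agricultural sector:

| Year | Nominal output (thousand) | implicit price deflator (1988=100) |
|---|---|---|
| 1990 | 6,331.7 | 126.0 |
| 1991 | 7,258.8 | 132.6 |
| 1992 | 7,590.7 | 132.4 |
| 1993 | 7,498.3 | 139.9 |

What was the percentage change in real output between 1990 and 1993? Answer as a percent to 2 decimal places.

6.66%

Real output 1990 = 6331.7/1.260 = 5025.16.
Real output 1993 = 7498.3/1.399 = 5359.76.
Change = 5359.76/5025.16 − 1 = 0.0666.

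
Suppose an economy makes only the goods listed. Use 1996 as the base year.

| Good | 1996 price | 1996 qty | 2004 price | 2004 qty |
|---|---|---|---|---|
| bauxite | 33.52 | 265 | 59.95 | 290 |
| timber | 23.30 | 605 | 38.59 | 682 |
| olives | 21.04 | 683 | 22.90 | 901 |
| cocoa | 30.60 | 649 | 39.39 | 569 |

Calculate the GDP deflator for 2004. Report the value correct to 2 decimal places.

Nominal GDP 2004 = 59.95·290 + 38.59·682 + 22.90·901 + 39.39·569 = 86749.69.
Real GDP 2004 (at 1996 prices) = 33.52·290 + 23.30·682 + 21.04·901 + 30.60·569 = 61979.84.
Deflator = Nominal/Real × 100 = 86749.69/61979.84 × 100 = 139.964.

139.96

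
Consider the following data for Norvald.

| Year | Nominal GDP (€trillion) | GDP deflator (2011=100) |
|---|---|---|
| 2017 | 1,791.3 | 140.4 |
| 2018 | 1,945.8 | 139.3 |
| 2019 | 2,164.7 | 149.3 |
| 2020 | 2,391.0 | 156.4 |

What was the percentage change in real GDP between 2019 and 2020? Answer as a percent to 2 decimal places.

5.44%

Real GDP 2019 = 2164.7/1.493 = 1449.90.
Real GDP 2020 = 2391.0/1.564 = 1528.77.
Change = 1528.77/1449.90 − 1 = 0.0544.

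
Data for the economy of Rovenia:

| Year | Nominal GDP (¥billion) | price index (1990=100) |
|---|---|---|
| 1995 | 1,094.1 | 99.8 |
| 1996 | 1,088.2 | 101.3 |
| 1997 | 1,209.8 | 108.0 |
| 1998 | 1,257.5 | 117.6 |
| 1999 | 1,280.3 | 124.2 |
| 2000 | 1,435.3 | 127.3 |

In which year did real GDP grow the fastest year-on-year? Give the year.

1996: real = 1088.2/1.013 = 1074.23; growth vs 1995 (1096.29) = -2.01%.
1997: real = 1209.8/1.080 = 1120.19; growth vs 1996 (1074.23) = 4.28%.
1998: real = 1257.5/1.176 = 1069.30; growth vs 1997 (1120.19) = -4.54%.
1999: real = 1280.3/1.242 = 1030.84; growth vs 1998 (1069.30) = -3.60%.
2000: real = 1435.3/1.273 = 1127.49; growth vs 1999 (1030.84) = 9.38%.

2000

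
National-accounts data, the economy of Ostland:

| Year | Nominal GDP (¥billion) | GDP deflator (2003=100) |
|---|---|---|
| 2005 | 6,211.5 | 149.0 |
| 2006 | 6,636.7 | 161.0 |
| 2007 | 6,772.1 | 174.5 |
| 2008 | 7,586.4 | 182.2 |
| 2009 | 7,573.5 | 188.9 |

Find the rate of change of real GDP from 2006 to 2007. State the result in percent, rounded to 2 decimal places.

Real GDP 2006 = 6636.7/1.610 = 4122.17.
Real GDP 2007 = 6772.1/1.745 = 3880.86.
Change = 3880.86/4122.17 − 1 = -0.0585.

-5.85%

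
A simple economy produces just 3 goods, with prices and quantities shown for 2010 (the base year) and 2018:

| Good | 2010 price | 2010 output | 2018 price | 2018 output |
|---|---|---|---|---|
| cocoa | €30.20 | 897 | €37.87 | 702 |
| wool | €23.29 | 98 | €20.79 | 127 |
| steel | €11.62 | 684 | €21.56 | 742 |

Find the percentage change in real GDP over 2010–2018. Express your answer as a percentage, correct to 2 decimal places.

Real GDP 2010 = Nominal GDP 2010 = 30.20·897 + 23.29·98 + 11.62·684 = 37319.90.
Real GDP 2018 (at 2010 prices) = 30.20·702 + 23.29·127 + 11.62·742 = 32780.27.
Real growth = 32780.27/37319.90 − 1 = -0.1216.

-12.16%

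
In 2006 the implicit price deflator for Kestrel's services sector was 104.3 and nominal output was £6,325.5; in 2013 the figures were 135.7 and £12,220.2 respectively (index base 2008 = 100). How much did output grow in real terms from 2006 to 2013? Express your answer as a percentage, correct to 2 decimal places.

Real output 2006 = 6325.5 / 1.043 = 6064.72.
Real output 2013 = 12220.2 / 1.357 = 9005.31.
Real growth = 9005.31 / 6064.72 − 1 = 0.4849.

48.49%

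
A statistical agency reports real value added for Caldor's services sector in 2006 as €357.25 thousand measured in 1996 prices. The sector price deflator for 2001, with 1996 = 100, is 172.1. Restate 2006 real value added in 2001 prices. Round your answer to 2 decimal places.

Real value added in 2001 prices = Real value added in 1996 prices × (P_2001/P_1996) = 357.25 × 1.721 = 614.83.

€614.83 thousand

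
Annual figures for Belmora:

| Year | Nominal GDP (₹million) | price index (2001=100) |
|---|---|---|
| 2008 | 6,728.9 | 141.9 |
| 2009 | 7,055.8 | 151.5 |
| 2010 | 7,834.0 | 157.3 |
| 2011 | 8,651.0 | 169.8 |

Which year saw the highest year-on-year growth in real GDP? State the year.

2009: real = 7055.8/1.515 = 4657.29; growth vs 2008 (4742.00) = -1.79%.
2010: real = 7834.0/1.573 = 4980.29; growth vs 2009 (4657.29) = 6.94%.
2011: real = 8651.0/1.698 = 5094.82; growth vs 2010 (4980.29) = 2.30%.

2010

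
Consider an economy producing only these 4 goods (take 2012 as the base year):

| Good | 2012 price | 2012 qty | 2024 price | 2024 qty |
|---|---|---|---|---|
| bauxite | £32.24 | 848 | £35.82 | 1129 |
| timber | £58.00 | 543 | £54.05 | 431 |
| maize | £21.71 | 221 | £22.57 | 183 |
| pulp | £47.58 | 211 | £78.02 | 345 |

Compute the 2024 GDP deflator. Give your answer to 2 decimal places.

115.89

Nominal GDP 2024 = 35.82·1129 + 54.05·431 + 22.57·183 + 78.02·345 = 94783.54.
Real GDP 2024 (at 2012 prices) = 32.24·1129 + 58.00·431 + 21.71·183 + 47.58·345 = 81784.99.
Deflator = Nominal/Real × 100 = 94783.54/81784.99 × 100 = 115.894.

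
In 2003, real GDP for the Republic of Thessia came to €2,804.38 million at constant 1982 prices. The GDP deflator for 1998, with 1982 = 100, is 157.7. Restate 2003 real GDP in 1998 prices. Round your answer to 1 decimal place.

Real GDP in 1998 prices = Real GDP in 1982 prices × (P_1998/P_1982) = 2804.38 × 1.577 = 4422.51.

€4,422.5 million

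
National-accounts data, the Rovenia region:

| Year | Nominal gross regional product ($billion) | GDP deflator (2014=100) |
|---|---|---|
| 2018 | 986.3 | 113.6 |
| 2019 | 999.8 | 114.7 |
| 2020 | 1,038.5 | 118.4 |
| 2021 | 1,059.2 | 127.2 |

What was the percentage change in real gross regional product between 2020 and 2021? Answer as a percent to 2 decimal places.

-5.06%

Real gross regional product 2020 = 1038.5/1.184 = 877.11.
Real gross regional product 2021 = 1059.2/1.272 = 832.70.
Change = 832.70/877.11 − 1 = -0.0506.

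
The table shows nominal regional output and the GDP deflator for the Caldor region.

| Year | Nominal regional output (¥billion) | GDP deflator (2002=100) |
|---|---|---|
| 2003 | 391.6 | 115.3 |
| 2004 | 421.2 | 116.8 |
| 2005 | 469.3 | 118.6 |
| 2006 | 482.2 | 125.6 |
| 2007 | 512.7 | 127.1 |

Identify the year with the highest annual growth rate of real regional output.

2004: real = 421.2/1.168 = 360.62; growth vs 2003 (339.64) = 6.18%.
2005: real = 469.3/1.186 = 395.70; growth vs 2004 (360.62) = 9.73%.
2006: real = 482.2/1.256 = 383.92; growth vs 2005 (395.70) = -2.98%.
2007: real = 512.7/1.271 = 403.38; growth vs 2006 (383.92) = 5.07%.

2005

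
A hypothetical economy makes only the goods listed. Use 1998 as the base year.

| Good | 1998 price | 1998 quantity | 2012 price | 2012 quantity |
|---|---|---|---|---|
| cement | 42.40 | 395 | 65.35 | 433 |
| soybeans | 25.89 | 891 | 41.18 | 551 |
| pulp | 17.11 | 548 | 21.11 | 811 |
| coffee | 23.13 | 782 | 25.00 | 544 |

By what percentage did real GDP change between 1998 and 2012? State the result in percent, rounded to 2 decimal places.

-12.18%

Real GDP 1998 = Nominal GDP 1998 = 42.40·395 + 25.89·891 + 17.11·548 + 23.13·782 = 67279.93.
Real GDP 2012 (at 1998 prices) = 42.40·433 + 25.89·551 + 17.11·811 + 23.13·544 = 59083.52.
Real growth = 59083.52/67279.93 − 1 = -0.1218.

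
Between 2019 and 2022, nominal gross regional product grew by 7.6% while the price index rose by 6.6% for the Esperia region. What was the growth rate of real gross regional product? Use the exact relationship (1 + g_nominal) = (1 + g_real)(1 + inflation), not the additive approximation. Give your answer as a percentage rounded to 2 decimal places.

0.94%

(1 + g_nom) = (1 + g_real)(1 + π), so g_real = 1.0760 / 1.0660 − 1 = 0.00938.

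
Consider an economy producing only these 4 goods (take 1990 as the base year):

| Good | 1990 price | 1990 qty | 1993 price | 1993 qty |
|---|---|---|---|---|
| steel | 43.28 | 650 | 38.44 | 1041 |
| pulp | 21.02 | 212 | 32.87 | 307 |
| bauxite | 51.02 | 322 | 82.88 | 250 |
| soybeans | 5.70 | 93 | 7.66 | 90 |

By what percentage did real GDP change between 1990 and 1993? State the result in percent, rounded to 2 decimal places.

Real GDP 1990 = Nominal GDP 1990 = 43.28·650 + 21.02·212 + 51.02·322 + 5.70·93 = 49546.78.
Real GDP 1993 (at 1990 prices) = 43.28·1041 + 21.02·307 + 51.02·250 + 5.70·90 = 64775.62.
Real growth = 64775.62/49546.78 − 1 = 0.3074.

30.74%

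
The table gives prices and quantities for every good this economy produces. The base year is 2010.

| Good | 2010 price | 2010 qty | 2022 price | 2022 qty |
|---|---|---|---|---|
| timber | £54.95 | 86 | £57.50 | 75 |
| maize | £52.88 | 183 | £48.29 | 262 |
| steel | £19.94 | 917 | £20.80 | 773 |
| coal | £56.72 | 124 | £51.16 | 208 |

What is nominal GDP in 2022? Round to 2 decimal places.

£43684.16

Nominal GDP 2022 = Σ (p_2022 × q_2022) = 57.50·75 + 48.29·262 + 20.80·773 + 51.16·208 = 43684.16.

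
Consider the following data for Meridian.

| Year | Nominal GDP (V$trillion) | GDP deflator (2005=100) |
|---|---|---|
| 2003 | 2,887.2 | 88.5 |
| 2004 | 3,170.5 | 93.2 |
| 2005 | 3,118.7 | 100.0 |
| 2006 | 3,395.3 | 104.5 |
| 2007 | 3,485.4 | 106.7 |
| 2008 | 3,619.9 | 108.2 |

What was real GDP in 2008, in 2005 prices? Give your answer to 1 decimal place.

V$3,345.6 trillion

Real GDP 2008 = 3619.9 / 1.082 = 3345.56.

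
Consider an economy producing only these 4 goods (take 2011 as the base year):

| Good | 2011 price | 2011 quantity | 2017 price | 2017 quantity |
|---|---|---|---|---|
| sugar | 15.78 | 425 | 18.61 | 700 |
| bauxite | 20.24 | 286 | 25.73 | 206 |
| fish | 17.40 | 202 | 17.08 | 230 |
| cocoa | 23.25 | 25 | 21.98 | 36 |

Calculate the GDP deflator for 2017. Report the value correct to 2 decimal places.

Nominal GDP 2017 = 18.61·700 + 25.73·206 + 17.08·230 + 21.98·36 = 23047.06.
Real GDP 2017 (at 2011 prices) = 15.78·700 + 20.24·206 + 17.40·230 + 23.25·36 = 20054.44.
Deflator = Nominal/Real × 100 = 23047.06/20054.44 × 100 = 114.922.

114.92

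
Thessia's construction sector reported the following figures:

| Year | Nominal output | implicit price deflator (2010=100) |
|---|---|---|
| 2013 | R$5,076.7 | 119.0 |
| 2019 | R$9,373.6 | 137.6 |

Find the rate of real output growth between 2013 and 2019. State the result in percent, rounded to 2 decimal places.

59.68%

Real output 2013 = 5076.7 / 1.190 = 4266.13.
Real output 2019 = 9373.6 / 1.376 = 6812.21.
Real growth = 6812.21 / 4266.13 − 1 = 0.5968.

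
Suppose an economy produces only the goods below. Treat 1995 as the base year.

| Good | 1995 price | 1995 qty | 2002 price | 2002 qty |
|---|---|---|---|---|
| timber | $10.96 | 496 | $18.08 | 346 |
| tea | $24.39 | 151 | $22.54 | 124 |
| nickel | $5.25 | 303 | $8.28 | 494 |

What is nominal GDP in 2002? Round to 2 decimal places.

Nominal GDP 2002 = Σ (p_2002 × q_2002) = 18.08·346 + 22.54·124 + 8.28·494 = 13140.96.

$13140.96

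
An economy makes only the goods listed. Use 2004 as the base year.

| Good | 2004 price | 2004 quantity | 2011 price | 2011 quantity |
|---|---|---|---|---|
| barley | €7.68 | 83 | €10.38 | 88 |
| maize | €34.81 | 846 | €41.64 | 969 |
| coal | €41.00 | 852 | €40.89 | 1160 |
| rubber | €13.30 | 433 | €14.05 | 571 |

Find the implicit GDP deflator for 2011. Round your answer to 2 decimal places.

107.99

Nominal GDP 2011 = 10.38·88 + 41.64·969 + 40.89·1160 + 14.05·571 = 96717.55.
Real GDP 2011 (at 2004 prices) = 7.68·88 + 34.81·969 + 41.00·1160 + 13.30·571 = 89561.03.
Deflator = Nominal/Real × 100 = 96717.55/89561.03 × 100 = 107.991.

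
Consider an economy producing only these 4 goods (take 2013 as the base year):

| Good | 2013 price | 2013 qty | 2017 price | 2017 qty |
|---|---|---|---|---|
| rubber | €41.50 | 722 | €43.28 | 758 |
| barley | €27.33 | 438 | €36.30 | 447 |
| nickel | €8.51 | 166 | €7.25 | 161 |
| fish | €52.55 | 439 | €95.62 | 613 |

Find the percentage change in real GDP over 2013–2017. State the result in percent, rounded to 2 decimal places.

Real GDP 2013 = Nominal GDP 2013 = 41.50·722 + 27.33·438 + 8.51·166 + 52.55·439 = 66415.65.
Real GDP 2017 (at 2013 prices) = 41.50·758 + 27.33·447 + 8.51·161 + 52.55·613 = 77256.77.
Real growth = 77256.77/66415.65 − 1 = 0.1632.

16.32%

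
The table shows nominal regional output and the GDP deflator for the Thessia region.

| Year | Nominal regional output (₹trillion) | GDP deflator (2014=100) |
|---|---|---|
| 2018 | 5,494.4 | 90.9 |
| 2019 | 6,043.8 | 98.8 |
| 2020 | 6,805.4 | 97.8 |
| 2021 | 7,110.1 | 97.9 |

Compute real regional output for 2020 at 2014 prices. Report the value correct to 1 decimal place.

Real regional output 2020 = 6805.4 / 0.978 = 6958.49.

₹6,958.5 trillion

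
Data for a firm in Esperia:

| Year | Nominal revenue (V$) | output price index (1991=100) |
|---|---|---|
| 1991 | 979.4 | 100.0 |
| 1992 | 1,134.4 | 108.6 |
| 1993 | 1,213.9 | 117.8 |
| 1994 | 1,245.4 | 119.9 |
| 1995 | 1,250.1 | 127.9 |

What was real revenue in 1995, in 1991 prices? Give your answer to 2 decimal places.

Real revenue 1995 = 1250.1 / 1.279 = 977.40.

V$977.40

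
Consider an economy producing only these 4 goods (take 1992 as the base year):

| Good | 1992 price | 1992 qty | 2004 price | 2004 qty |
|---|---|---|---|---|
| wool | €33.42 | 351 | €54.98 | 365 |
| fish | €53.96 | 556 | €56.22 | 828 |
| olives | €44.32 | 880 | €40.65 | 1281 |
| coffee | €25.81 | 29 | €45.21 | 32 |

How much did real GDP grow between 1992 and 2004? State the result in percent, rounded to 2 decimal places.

40.49%

Real GDP 1992 = Nominal GDP 1992 = 33.42·351 + 53.96·556 + 44.32·880 + 25.81·29 = 81482.27.
Real GDP 2004 (at 1992 prices) = 33.42·365 + 53.96·828 + 44.32·1281 + 25.81·32 = 114477.02.
Real growth = 114477.02/81482.27 − 1 = 0.4049.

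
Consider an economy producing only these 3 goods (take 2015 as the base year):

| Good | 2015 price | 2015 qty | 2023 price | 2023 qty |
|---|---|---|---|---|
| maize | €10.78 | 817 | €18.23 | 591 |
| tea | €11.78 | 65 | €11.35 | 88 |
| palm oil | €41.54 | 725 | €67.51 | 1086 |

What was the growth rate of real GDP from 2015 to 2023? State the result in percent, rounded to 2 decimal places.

Real GDP 2015 = Nominal GDP 2015 = 10.78·817 + 11.78·65 + 41.54·725 = 39689.46.
Real GDP 2023 (at 2015 prices) = 10.78·591 + 11.78·88 + 41.54·1086 = 52520.06.
Real growth = 52520.06/39689.46 − 1 = 0.3233.

32.33%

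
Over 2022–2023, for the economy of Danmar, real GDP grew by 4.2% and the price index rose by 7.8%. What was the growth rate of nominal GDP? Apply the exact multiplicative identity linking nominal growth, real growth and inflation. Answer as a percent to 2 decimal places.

12.33%

(1 + g_nom) = (1 + g_real)(1 + π) = 1.0420 × 1.0780 = 1.12328.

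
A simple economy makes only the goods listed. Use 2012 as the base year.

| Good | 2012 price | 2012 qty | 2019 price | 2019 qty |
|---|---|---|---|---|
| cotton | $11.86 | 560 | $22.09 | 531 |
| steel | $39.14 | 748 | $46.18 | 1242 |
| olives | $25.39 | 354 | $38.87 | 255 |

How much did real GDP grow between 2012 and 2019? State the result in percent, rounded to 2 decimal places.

Real GDP 2012 = Nominal GDP 2012 = 11.86·560 + 39.14·748 + 25.39·354 = 44906.38.
Real GDP 2019 (at 2012 prices) = 11.86·531 + 39.14·1242 + 25.39·255 = 61383.99.
Real growth = 61383.99/44906.38 − 1 = 0.3669.

36.69%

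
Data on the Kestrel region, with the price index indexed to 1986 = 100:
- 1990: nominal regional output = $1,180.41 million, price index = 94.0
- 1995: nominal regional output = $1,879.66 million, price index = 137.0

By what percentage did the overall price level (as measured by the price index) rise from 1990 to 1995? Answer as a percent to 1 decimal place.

Price-level change = 137.0 / 94.0 − 1 = 0.4574.

45.7%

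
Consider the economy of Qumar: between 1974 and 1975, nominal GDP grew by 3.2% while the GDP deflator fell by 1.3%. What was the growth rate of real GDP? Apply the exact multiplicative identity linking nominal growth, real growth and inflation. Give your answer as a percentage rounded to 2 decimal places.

4.56%

(1 + g_nom) = (1 + g_real)(1 + π), so g_real = 1.0320 / 0.9870 − 1 = 0.04559.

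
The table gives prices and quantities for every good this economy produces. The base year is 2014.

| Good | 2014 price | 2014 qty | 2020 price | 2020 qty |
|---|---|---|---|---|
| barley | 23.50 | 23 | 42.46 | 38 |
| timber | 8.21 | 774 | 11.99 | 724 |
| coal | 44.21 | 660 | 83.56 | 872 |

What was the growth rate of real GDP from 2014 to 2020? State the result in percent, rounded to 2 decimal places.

Real GDP 2014 = Nominal GDP 2014 = 23.50·23 + 8.21·774 + 44.21·660 = 36073.64.
Real GDP 2020 (at 2014 prices) = 23.50·38 + 8.21·724 + 44.21·872 = 45388.16.
Real growth = 45388.16/36073.64 − 1 = 0.2582.

25.82%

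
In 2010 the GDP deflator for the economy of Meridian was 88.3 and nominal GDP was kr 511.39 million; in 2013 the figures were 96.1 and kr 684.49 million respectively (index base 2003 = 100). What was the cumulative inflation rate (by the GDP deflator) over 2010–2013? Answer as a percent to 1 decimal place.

8.8%

Price-level change = 96.1 / 88.3 − 1 = 0.0883.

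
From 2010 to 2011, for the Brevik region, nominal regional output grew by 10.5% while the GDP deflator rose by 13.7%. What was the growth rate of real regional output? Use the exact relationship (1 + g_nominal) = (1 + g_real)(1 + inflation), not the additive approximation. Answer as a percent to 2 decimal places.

(1 + g_nom) = (1 + g_real)(1 + π), so g_real = 1.1050 / 1.1370 − 1 = -0.02814.

-2.81%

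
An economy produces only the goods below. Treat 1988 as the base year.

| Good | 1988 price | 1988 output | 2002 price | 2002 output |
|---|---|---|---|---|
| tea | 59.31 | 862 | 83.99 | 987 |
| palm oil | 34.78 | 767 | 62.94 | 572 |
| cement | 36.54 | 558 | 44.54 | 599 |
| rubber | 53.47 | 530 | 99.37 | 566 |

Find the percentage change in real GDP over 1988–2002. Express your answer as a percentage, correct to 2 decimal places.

3.20%

Real GDP 1988 = Nominal GDP 1988 = 59.31·862 + 34.78·767 + 36.54·558 + 53.47·530 = 126529.90.
Real GDP 2002 (at 1988 prices) = 59.31·987 + 34.78·572 + 36.54·599 + 53.47·566 = 130584.61.
Real growth = 130584.61/126529.90 − 1 = 0.0320.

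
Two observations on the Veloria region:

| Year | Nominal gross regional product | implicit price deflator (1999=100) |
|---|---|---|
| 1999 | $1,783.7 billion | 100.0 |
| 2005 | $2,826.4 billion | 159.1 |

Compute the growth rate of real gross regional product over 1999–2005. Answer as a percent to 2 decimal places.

-0.40%

Real gross regional product 1999 = 1783.7 / 1.000 = 1783.70.
Real gross regional product 2005 = 2826.4 / 1.591 = 1776.49.
Real growth = 1776.49 / 1783.70 − 1 = -0.0040.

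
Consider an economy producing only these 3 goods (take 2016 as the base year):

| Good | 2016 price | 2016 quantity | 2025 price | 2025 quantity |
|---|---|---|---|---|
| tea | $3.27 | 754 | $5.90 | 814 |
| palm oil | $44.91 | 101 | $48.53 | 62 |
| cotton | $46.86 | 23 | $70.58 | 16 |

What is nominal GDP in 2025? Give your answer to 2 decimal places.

Nominal GDP 2025 = Σ (p_2025 × q_2025) = 5.90·814 + 48.53·62 + 70.58·16 = 8940.74.

$8940.74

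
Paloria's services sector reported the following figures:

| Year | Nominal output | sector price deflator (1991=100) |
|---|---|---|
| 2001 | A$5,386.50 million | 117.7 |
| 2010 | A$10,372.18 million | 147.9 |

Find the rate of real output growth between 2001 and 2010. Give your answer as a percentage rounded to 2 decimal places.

53.24%

Real output 2001 = 5386.50 / 1.177 = 4576.47.
Real output 2010 = 10372.18 / 1.479 = 7012.97.
Real growth = 7012.97 / 4576.47 − 1 = 0.5324.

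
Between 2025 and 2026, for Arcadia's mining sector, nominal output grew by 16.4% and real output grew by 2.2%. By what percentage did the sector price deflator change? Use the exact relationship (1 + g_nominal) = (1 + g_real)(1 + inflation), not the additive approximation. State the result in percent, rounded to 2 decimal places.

(1 + g_nom) = (1 + g_real)(1 + π), so π = 1.1640 / 1.0220 − 1 = 0.13894.

13.89%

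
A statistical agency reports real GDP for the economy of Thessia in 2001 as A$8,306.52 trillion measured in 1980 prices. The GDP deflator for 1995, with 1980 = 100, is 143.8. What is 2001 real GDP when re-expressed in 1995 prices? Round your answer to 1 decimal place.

A$11,944.8 trillion

Real GDP in 1995 prices = Real GDP in 1980 prices × (P_1995/P_1980) = 8306.52 × 1.438 = 11944.78.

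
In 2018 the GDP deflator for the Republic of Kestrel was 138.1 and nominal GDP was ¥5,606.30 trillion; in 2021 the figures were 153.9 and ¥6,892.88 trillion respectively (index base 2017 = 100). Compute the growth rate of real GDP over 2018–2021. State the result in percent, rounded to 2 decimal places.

10.33%

Real GDP 2018 = 5606.30 / 1.381 = 4059.59.
Real GDP 2021 = 6892.88 / 1.539 = 4478.80.
Real growth = 4478.80 / 4059.59 − 1 = 0.1033.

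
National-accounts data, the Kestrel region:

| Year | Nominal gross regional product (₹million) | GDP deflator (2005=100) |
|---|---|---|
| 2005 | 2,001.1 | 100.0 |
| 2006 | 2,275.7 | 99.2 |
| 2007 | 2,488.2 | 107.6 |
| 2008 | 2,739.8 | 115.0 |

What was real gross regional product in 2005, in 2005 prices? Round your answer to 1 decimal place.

₹2,001.1 million

Real gross regional product 2005 = 2001.1 / 1.000 = 2001.10.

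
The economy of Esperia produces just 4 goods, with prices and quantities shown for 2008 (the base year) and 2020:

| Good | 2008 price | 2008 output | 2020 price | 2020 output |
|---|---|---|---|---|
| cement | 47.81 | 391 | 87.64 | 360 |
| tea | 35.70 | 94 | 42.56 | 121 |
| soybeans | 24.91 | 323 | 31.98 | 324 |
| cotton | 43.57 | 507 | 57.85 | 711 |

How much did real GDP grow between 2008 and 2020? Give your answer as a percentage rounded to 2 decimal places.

16.09%

Real GDP 2008 = Nominal GDP 2008 = 47.81·391 + 35.70·94 + 24.91·323 + 43.57·507 = 52185.43.
Real GDP 2020 (at 2008 prices) = 47.81·360 + 35.70·121 + 24.91·324 + 43.57·711 = 60580.41.
Real growth = 60580.41/52185.43 − 1 = 0.1609.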